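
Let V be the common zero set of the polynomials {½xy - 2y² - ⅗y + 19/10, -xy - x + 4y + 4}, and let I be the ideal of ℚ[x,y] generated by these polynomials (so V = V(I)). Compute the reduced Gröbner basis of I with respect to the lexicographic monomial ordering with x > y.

G = {x + 4y² - 14/5y - 39/5, y³ + 3/10y² - 33/20y - 19/20}

f_1 = ½xy - 2y² - ⅗y + 19/10, LT = xy.
f_2 = -xy - x + 4y + 4, LT = xy.

S(f_1,f_2): lcm = xy. S = -x - 4y² + 14/5y + 39/5.
  leading term x: no divisor's leading term divides it; move -x to the remainder.
  leading term y²: no divisor's leading term divides it; move -4y² to the remainder.
  leading term y: no divisor's leading term divides it; move 14/5y to the remainder.
  leading term 1: no divisor's leading term divides it; move 39/5 to the remainder.
  remainder -x - 4y² + 14/5y + 39/5 ≠ 0; add g_3 = -x - 4y² + 14/5y + 39/5 to the basis.

S(f_1,g_3): lcm = xy. S = -4y³ - 6/5y² + 33/5y + 19/5.
  leading term y³: no divisor's leading term divides it; move -4y³ to the remainder.
  leading term y²: no divisor's leading term divides it; move -6/5y² to the remainder.
  leading term y: no divisor's leading term divides it; move 33/5y to the remainder.
  leading term 1: no divisor's leading term divides it; move 19/5 to the remainder.
  remainder -4y³ - 6/5y² + 33/5y + 19/5 ≠ 0; add g_4 = -4y³ - 6/5y² + 33/5y + 19/5 to the basis.

The other S-polynomials (S(f_2,g_3), S(f_1,g_4), S(f_2,g_4), S(g_3,g_4)) all reduce to 0 modulo the current basis, so we have a Gröbner basis.
Inter-reduce: drop elements whose leading term is divisible by another's, tail-reduce, and make monic.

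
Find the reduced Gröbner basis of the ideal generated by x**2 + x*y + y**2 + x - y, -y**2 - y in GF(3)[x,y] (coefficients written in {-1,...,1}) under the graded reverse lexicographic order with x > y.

G = {x**2 + x*y + x + y, y**2 + y}

Buchberger's algorithm terminates because the ascending chain of leading-term ideals stabilizes.

f_1 = x**2 + x*y + y**2 + x - y, LT = x**2.
f_2 = -y**2 - y, LT = y**2.

The S-polynomials (S(f_1,f_2)) all reduce to 0 modulo the current basis, so we have a Gröbner basis.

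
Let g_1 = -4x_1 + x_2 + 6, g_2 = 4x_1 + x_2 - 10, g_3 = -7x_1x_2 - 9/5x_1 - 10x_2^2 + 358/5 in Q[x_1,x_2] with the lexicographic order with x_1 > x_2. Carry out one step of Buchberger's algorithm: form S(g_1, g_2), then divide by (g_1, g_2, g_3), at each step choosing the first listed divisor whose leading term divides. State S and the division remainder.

S(g_1, g_2) = -1/2x_2 + 1; remainder on division = -1/2x_2 + 1.

lcm(LM(g_1), LM(g_2)) = x_1.
S = (lcm/LT(g_1))·g_1 − (lcm/LT(g_2))·g_2 = -1/2x_2 + 1.
Reduce S modulo (g_1, g_2, g_3) in that order:
  leading term x_2: no divisor's leading term divides it; move -1/2x_2 to the remainder.
  leading term 1: no divisor's leading term divides it; move 1 to the remainder.
The remainder -1/2x_2 + 1 is nonzero, so it would be added as the next basis element.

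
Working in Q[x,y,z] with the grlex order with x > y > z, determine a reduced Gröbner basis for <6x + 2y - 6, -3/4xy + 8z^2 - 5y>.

G = {y^2 + 32z^2 - 23y, x + 1/3y - 1}

The reduced Gröbner basis is the canonical form of the ideal for this ordering.

f_1 = 6x + 2y - 6, LT = x.
f_2 = -3/4xy + 8z^2 - 5y, LT = xy.

S(f_1,f_2): lcm = xy. S = 1/3y^2 + 32/3z^2 - 23/3y.
  leading term y^2: no divisor's leading term divides it; move 1/3y^2 to the remainder.
  leading term z^2: no divisor's leading term divides it; move 32/3z^2 to the remainder.
  leading term y: no divisor's leading term divides it; move -23/3y to the remainder.
  remainder 1/3y^2 + 32/3z^2 - 23/3y ≠ 0; add g_3 = 1/3y^2 + 32/3z^2 - 23/3y to the basis.

The other S-polynomials (S(f_1,g_3), S(f_2,g_3)) all reduce to 0 modulo the current basis, so we have a Gröbner basis.
Inter-reduce: drop elements whose leading term is divisible by another's, tail-reduce, and make monic.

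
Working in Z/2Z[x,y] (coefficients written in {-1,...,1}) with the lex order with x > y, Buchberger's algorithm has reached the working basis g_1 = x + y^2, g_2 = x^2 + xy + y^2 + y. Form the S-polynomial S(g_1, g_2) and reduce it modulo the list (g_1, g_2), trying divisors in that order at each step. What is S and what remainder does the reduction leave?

lcm(LM(g_1), LM(g_2)) = x^2.
S = (lcm/LT(g_1))·g_1 − (lcm/LT(g_2))·g_2 = xy^2 + xy + y^2 + y.
Reduce S modulo (g_1, g_2) in that order:
  leading term xy^2: subtract (y^2)·g_1 from xy^2 + xy + y^2 + y → xy + y^4 + y^2 + y
  leading term xy: subtract (y)·g_1 from xy + y^4 + y^2 + y → y^4 + y^3 + y^2 + y
  leading term y^4: no divisor's leading term divides it; move y^4 to the remainder.
  leading term y^3: no divisor's leading term divides it; move y^3 to the remainder.
  leading term y^2: no divisor's leading term divides it; move y^2 to the remainder.
  leading term y: no divisor's leading term divides it; move y to the remainder.
The remainder y^4 + y^3 + y^2 + y is nonzero, so it would be added as the next basis element.

S(g_1, g_2) = xy^2 + xy + y^2 + y; remainder on division = y^4 + y^3 + y^2 + y.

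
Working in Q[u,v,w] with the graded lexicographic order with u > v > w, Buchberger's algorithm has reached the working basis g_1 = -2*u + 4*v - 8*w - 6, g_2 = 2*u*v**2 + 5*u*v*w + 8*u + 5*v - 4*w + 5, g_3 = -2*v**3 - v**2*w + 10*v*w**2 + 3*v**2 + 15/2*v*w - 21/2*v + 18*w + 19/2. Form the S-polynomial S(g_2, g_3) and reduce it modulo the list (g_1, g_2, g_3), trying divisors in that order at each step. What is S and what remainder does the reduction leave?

lcm(LM(g_2), LM(g_3)) = u*v**3.
S = (lcm/LT(g_2))·g_2 − (lcm/LT(g_3))·g_3 = 2*u*v**2*w + 5*u*v*w**2 + 3/2*u*v**2 + 15/4*u*v*w - 5/4*u*v + 9*u*w + 5/2*v**2 - 2*v*w + 19/4*u + 5/2*v.
Reduce S modulo (g_1, g_2, g_3) in that order:
  leading term u*v**2*w: subtract (-v**2*w)·g_1 from 2*u*v**2*w + 5*u*v*w**2 + 3/2*u*v**2 + 15/4*u*v*w - 5/4*u*v + 9*u*w + 5/2*v**2 - 2*v*w + 19/4*u + 5/2*v → 5*u*v*w**2 + 4*v**3*w - 8*v**2*w**2 + 3/2*u*v**2 + 15/4*u*v*w - 6*v**2*w - 5/4*u*v + 9*u*w + 5/2*v**2 - 2*v*w + 19/4*u + 5/2*v
  leading term u*v*w**2: subtract (-5/2*v*w**2)·g_1 from 5*u*v*w**2 + 4*v**3*w - 8*v**2*w**2 + 3/2*u*v**2 + 15/4*u*v*w - 6*v**2*w - 5/4*u*v + 9*u*w + 5/2*v**2 - 2*v*w + 19/4*u + 5/2*v → 4*v**3*w + 2*v**2*w**2 - 20*v*w**3 + 3/2*u*v**2 + 15/4*u*v*w - 6*v**2*w - 15*v*w**2 - 5/4*u*v + 9*u*w + 5/2*v**2 - 2*v*w + 19/4*u + 5/2*v
  leading term v**3*w: subtract (-2*w)·g_3 from 4*v**3*w + 2*v**2*w**2 - 20*v*w**3 + 3/2*u*v**2 + 15/4*u*v*w - 6*v**2*w - 15*v*w**2 - 5/4*u*v + 9*u*w + 5/2*v**2 - 2*v*w + 19/4*u + 5/2*v → 3/2*u*v**2 + 15/4*u*v*w - 5/4*u*v + 9*u*w + 5/2*v**2 - 23*v*w + 36*w**2 + 19/4*u + 5/2*v + 19*w
  leading term u*v**2: subtract (-3/4*v**2)·g_1 from 3/2*u*v**2 + 15/4*u*v*w - 5/4*u*v + 9*u*w + 5/2*v**2 - 23*v*w + 36*w**2 + 19/4*u + 5/2*v + 19*w → 15/4*u*v*w + 3*v**3 - 6*v**2*w - 5/4*u*v + 9*u*w - 2*v**2 - 23*v*w + 36*w**2 + 19/4*u + 5/2*v + 19*w
  leading term u*v*w: subtract (-15/8*v*w)·g_1 from 15/4*u*v*w + 3*v**3 - 6*v**2*w - 5/4*u*v + 9*u*w - 2*v**2 - 23*v*w + 36*w**2 + 19/4*u + 5/2*v + 19*w → 3*v**3 + 3/2*v**2*w - 15*v*w**2 - 5/4*u*v + 9*u*w - 2*v**2 - 137/4*v*w + 36*w**2 + 19/4*u + 5/2*v + 19*w
  leading term v**3: subtract (-3/2)·g_3 from 3*v**3 + 3/2*v**2*w - 15*v*w**2 - 5/4*u*v + 9*u*w - 2*v**2 - 137/4*v*w + 36*w**2 + 19/4*u + 5/2*v + 19*w → -5/4*u*v + 9*u*w + 5/2*v**2 - 23*v*w + 36*w**2 + 19/4*u - 53/4*v + 46*w + 57/4
  leading term u*v: subtract (5/8*v)·g_1 from -5/4*u*v + 9*u*w + 5/2*v**2 - 23*v*w + 36*w**2 + 19/4*u - 53/4*v + 46*w + 57/4 → 9*u*w - 18*v*w + 36*w**2 + 19/4*u - 19/2*v + 46*w + 57/4
  leading term u*w: subtract (-9/2*w)·g_1 from 9*u*w - 18*v*w + 36*w**2 + 19/4*u - 19/2*v + 46*w + 57/4 → 19/4*u - 19/2*v + 19*w + 57/4
  leading term u: subtract (-19/8)·g_1 from 19/4*u - 19/2*v + 19*w + 57/4 → 0
The remainder is 0, so this S-polynomial contributes no new basis element.

S(g_2, g_3) = 2*u*v**2*w + 5*u*v*w**2 + 3/2*u*v**2 + 15/4*u*v*w - 5/4*u*v + 9*u*w + 5/2*v**2 - 2*v*w + 19/4*u + 5/2*v; remainder on division = 0.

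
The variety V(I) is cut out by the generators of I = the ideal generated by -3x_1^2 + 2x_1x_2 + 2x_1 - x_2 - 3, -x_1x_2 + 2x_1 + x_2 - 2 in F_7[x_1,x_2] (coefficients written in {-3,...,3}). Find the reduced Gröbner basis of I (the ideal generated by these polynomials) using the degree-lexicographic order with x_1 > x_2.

G = {x_1^2 - 2x_1 + 2x_2, x_1x_2 - 2x_1 - x_2 + 2, x_2^2 + x_2 + 1}

Buchberger's algorithm terminates because the ascending chain of leading-term ideals stabilizes.

f_1 = -3x_1^2 + 2x_1x_2 + 2x_1 - x_2 - 3, LT = x_1^2.
f_2 = -x_1x_2 + 2x_1 + x_2 - 2, LT = x_1x_2.

S(f_1,f_2): lcm = x_1^2x_2. S = -3x_1x_2^2 + 2x_1^2 - 2x_1x_2 - 2x_2^2 - 2x_1 + x_2.
  leading term x_1x_2^2: subtract (3x_2)·f_2 from -3x_1x_2^2 + 2x_1^2 - 2x_1x_2 - 2x_2^2 - 2x_1 + x_2 → 2x_1^2 - x_1x_2 + 2x_2^2 - 2x_1
  leading term x_1^2: subtract (-3)·f_1 from 2x_1^2 - x_1x_2 + 2x_2^2 - 2x_1 → -2x_1x_2 + 2x_2^2 - 3x_1 - 3x_2 - 2
  leading term x_1x_2: subtract (2)·f_2 from -2x_1x_2 + 2x_2^2 - 3x_1 - 3x_2 - 2 → 2x_2^2 + 2x_2 + 2
  leading term x_2^2: no divisor's leading term divides it; move 2x_2^2 to the remainder.
  leading term x_2: no divisor's leading term divides it; move 2x_2 to the remainder.
  leading term 1: no divisor's leading term divides it; move 2 to the remainder.
  remainder 2x_2^2 + 2x_2 + 2 ≠ 0; add g_3 = 2x_2^2 + 2x_2 + 2 to the basis.

S(f_1,g_3): leading monomials are coprime, so the S-polynomial reduces to 0 (Buchberger's first criterion).
S(f_2,g_3): lcm = x_1x_2^2. S = -3x_1x_2 - x_2^2 - x_1 + 2x_2.
  leading term x_1x_2: subtract (3)·f_2 from -3x_1x_2 - x_2^2 - x_1 + 2x_2 → -x_2^2 - x_2 - 1
  leading term x_2^2: subtract (3)·g_3 from -x_2^2 - x_2 - 1 → 0
  remainder 0.

Every S-polynomial of the final basis reduces to 0, so we have a Gröbner basis.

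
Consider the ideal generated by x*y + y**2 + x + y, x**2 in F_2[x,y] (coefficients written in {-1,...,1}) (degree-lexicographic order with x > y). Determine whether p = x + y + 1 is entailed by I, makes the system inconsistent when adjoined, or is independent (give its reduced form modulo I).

First compute the reduced Gröbner basis of I by Buchberger's algorithm.
f_1 = x*y + y**2 + x + y, LT = x*y.
f_2 = x**2, LT = x**2.

S(f_1,f_2): lcm = x**2*y. S = x*y**2 + x**2 + x*y.
  reduce S modulo (f_1, f_2):
  remainder y**3 + y**2 ≠ 0; add h_3 = y**3 + y**2 to the basis.

The other S-polynomials (S(f_1,h_3), S(f_2,h_3)) all reduce to 0 modulo the current basis, so we have a Gröbner basis.
Inter-reduce: drop elements whose leading term is divisible by another's, tail-reduce, and make monic.
Reduced Gröbner basis: {y**3 + y**2, x**2, x*y + y**2 + x + y}.
Label its elements g_1 = y**3 + y**2, g_2 = x**2, g_3 = x*y + y**2 + x + y.

Reduce p = x + y + 1 modulo G:
  leading term x: no divisor's leading term divides it; move x to the remainder.
  leading term y: no divisor's leading term divides it; move y to the remainder.
  leading term 1: no divisor's leading term divides it; move 1 to the remainder.
  normal form = x + y + 1.
The normal form is nonzero, so p ∉ I. Since p minus its normal form lies in I, I + (p) = I + (r) where r = x + y + 1; decide whether this ideal is the whole ring.
Run Buchberger on G together with r (pairs among the g_i already reduce to 0 since G is a Gröbner basis):
g_1 = y**3 + y**2, LT = y**3.
g_2 = x**2, LT = x**2.
g_3 = x*y + y**2 + x + y, LT = x*y.
r = x + y + 1, LT = x.

S(g_2,r): lcm = x**2. S = x*y + x.
  reduce S modulo (g_1, g_2, g_3, r):
  remainder y**2 + y ≠ 0; add m_5 = y**2 + y to the basis.

S(g_3,r): lcm = x*y. S = x.
  reduce S modulo (g_1, g_2, g_3, r, m_5):
  remainder y + 1 ≠ 0; add m_6 = y + 1 to the basis.

The other S-polynomials (S(g_1,g_2), S(g_1,g_3), S(g_1,r), S(g_2,g_3), S(g_1,m_5), S(g_2,m_5), S(g_3,m_5), S(r,m_5), S(g_1,m_6), S(g_2,m_6), S(g_3,m_6), S(r,m_6), S(m_5,m_6)) all reduce to 0 modulo the current basis, so we have a Gröbner basis.
Inter-reduce: drop elements whose leading term is divisible by another's, tail-reduce, and make monic.
Reduced Gröbner basis: {x, y + 1}.
The reduced Gröbner basis of I + (p) is {x, y + 1} ≠ {1}, a proper ideal, so the enlarged system stays consistent: p is independent of I, with normal form x + y + 1.

x + y + 1 is independent of I; its normal form modulo I is x + y + 1.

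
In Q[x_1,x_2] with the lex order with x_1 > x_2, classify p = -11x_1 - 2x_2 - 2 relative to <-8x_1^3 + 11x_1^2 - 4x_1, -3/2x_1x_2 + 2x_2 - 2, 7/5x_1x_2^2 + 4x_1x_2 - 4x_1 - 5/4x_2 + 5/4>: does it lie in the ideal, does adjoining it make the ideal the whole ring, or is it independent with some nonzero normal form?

First compute the reduced Gröbner basis of I by Buchberger's algorithm.
f_1 = -8x_1^3 + 11x_1^2 - 4x_1, LT = x_1^3.
f_2 = -3/2x_1x_2 + 2x_2 - 2, LT = x_1x_2.
f_3 = 7/5x_1x_2^2 + 4x_1x_2 - 4x_1 - 5/4x_2 + 5/4, LT = x_1x_2^2.

S(f_1,f_2): lcm = x_1^3x_2. S = -1/24x_1^2x_2 - 4/3x_1^2 + 1/2x_1x_2.
  reduce S modulo (f_1, f_2, f_3):
  remainder -4/3x_1^2 + 1/18x_1 + 16/27x_2 - 16/27 ≠ 0; add h_4 = -4/3x_1^2 + 1/18x_1 + 16/27x_2 - 16/27 to the basis.

S(f_1,f_3): lcm = x_1^3x_2^2. S = -20/7x_1^3x_2 + 20/7x_1^3 - 11/8x_1^2x_2^2 + 25/28x_1^2x_2 - 25/28x_1^2 + 1/2x_1x_2^2.
  reduce S modulo (f_1, f_2, f_3, h_4):
  remainder 615/224x_1 - 16/9x_2^2 + 131/63x_2 - 19/63 ≠ 0; add h_5 = 615/224x_1 - 16/9x_2^2 + 131/63x_2 - 19/63 to the basis.

S(f_2,f_3): lcm = x_1x_2^2. S = -20/7x_1x_2 + 20/7x_1 - 4/3x_2^2 + 187/84x_2 - 25/28.
  reduce S modulo (f_1, f_2, f_3, h_4, h_5):
  remainder 572/1107x_2^2 - 116149/30996x_2 + 100133/30996 ≠ 0; add h_6 = 572/1107x_2^2 - 116149/30996x_2 + 100133/30996 to the basis.

S(f_2,h_4): lcm = x_1^2x_2. S = -31/24x_1x_2 + 4/3x_1 + 4/9x_2^2 - 4/9x_2.
  reduce S modulo (f_1, f_2, f_3, h_4, h_5, h_6):
  remainder 103321/16380x_2 - 103321/16380 ≠ 0; add h_7 = 103321/16380x_2 - 103321/16380 to the basis.

The other S-polynomials (S(f_1,h_4), S(f_3,h_4), S(f_1,h_5), S(f_2,h_5), S(f_3,h_5), S(h_4,h_5), S(f_1,h_6), S(f_2,h_6), S(f_3,h_6), S(h_4,h_6), S(h_5,h_6), S(f_1,h_7), S(f_2,h_7), S(f_3,h_7), S(h_4,h_7), S(h_5,h_7), S(h_6,h_7)) all reduce to 0 modulo the current basis, so we have a Gröbner basis.
Inter-reduce: drop elements whose leading term is divisible by another's, tail-reduce, and make monic.
Reduced Gröbner basis: {x_1, x_2 - 1}.
Label its elements g_1 = x_1, g_2 = x_2 - 1.

Reduce p = -11x_1 - 2x_2 - 2 modulo G:
  leading term x_1: subtract (-11)·g_1 from -11x_1 - 2x_2 - 2 → -2x_2 - 2
  leading term x_2: subtract (-2)·g_2 from -2x_2 - 2 → -4
  leading term 1: no divisor's leading term divides it; move -4 to the remainder.
  normal form = -4.
The normal form is nonzero, so p ∉ I. Since p minus its normal form lies in I, I + (p) = I + (r) where r = -4; decide whether this ideal is the whole ring.
Here r = -4 is a nonzero constant, hence a unit: 1 ∈ I + (p), the Gröbner basis of I + (p) is {1}, and the enlarged system has no common solution — adjoining p is inconsistent.

The remainder on division by a Gröbner basis is unique — it is the normal form.

Adjoining -11x_1 - 2x_2 - 2 makes the ideal the whole ring: the system is inconsistent.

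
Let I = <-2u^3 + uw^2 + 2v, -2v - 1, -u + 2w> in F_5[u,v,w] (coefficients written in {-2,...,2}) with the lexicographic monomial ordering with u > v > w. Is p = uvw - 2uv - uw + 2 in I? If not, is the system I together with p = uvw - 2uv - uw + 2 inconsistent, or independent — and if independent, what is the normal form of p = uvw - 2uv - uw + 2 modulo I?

First compute the reduced Gröbner basis of I by Buchberger's algorithm.
f_1 = -2u^3 + uw^2 + 2v, LT = u^3.
f_2 = -2v - 1, LT = v.
f_3 = -u + 2w, LT = u.

S(f_1,f_3): lcm = u^3. S = 2u^2w + 2uw^2 - v.
  leading term u^2w: subtract (-2uw)·f_3 from 2u^2w + 2uw^2 - v → uw^2 - v
  leading term uw^2: subtract (-w^2)·f_3 from uw^2 - v → -v + 2w^3
  leading term v: subtract (-2)·f_2 from -v + 2w^3 → 2w^3 - 2
  leading term w^3: no divisor's leading term divides it; move 2w^3 to the remainder.
  leading term 1: no divisor's leading term divides it; move -2 to the remainder.
  remainder 2w^3 - 2 ≠ 0; add h_4 = 2w^3 - 2 to the basis.

The other S-polynomials (S(f_1,f_2), S(f_2,f_3), S(f_1,h_4), S(f_2,h_4), S(f_3,h_4)) all reduce to 0 modulo the current basis, so we have a Gröbner basis.
Inter-reduce: drop elements whose leading term is divisible by another's, tail-reduce, and make monic.
Reduced Gröbner basis: {u - 2w, v - 2, w^3 - 1}.
Label its elements g_1 = u - 2w, g_2 = v - 2, g_3 = w^3 - 1.

Reduce p = uvw - 2uv - uw + 2 modulo G:
  leading term uvw: subtract (vw)·g_1 from uvw - 2uv - uw + 2 → -2uv - uw + 2vw^2 + 2
  leading term uv: subtract (-2v)·g_1 from -2uv - uw + 2vw^2 + 2 → -uw + 2vw^2 + vw + 2
  leading term uw: subtract (-w)·g_1 from -uw + 2vw^2 + vw + 2 → 2vw^2 + vw - 2w^2 + 2
  leading term vw^2: subtract (2w^2)·g_2 from 2vw^2 + vw - 2w^2 + 2 → vw + 2w^2 + 2
  leading term vw: subtract (w)·g_2 from vw + 2w^2 + 2 → 2w^2 + 2w + 2
  leading term w^2: no divisor's leading term divides it; move 2w^2 to the remainder.
  leading term w: no divisor's leading term divides it; move 2w to the remainder.
  leading term 1: no divisor's leading term divides it; move 2 to the remainder.
  normal form = 2w^2 + 2w + 2.
The normal form is nonzero, so p ∉ I. Since p minus its normal form lies in I, I + (p) = I + (r) where r = 2w^2 + 2w + 2; decide whether this ideal is the whole ring.
Run Buchberger on G together with r (pairs among the g_i already reduce to 0 since G is a Gröbner basis):
g_1 = u - 2w, LT = u.
g_2 = v - 2, LT = v.
g_3 = w^3 - 1, LT = w^3.
r = 2w^2 + 2w + 2, LT = w^2.

The S-polynomials (S(g_1,g_2), S(g_1,g_3), S(g_1,r), S(g_2,g_3), S(g_2,r), S(g_3,r)) all reduce to 0 modulo the current basis, so we have a Gröbner basis.
Inter-reduce: drop elements whose leading term is divisible by another's, tail-reduce, and make monic.
Reduced Gröbner basis: {u - 2w, v - 2, w^2 + w + 1}.
The reduced Gröbner basis of I + (p) is {u - 2w, v - 2, w^2 + w + 1} ≠ {1}, a proper ideal, so the enlarged system stays consistent: p is independent of I, with normal form 2w^2 + 2w + 2.

uvw - 2uv - uw + 2 is independent of I; its normal form modulo I is 2w^2 + 2w + 2.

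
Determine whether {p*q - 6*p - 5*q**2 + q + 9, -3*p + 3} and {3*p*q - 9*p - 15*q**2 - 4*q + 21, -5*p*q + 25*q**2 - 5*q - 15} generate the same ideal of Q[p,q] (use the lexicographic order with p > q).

No, the ideals differ.

For a fixed monomial order, each ideal has a unique reduced Gröbner basis; comparing bases decides equality.
Buchberger on the first generating set:
f_1 = p*q - 6*p - 5*q**2 + q + 9, LT = p*q.
f_2 = -3*p + 3, LT = p.

S(f_1,f_2): lcm = p*q. S = -6*p - 5*q**2 + 2*q + 9.
  reduce S modulo (f_1, f_2):
  remainder -5*q**2 + 2*q + 3 ≠ 0; add g_3 = -5*q**2 + 2*q + 3 to the basis.

The other S-polynomials (S(f_1,g_3), S(f_2,g_3)) all reduce to 0 modulo the current basis, so we have a Gröbner basis.
Inter-reduce: drop elements whose leading term is divisible by another's, tail-reduce, and make monic.
Reduced Gröbner basis: {p - 1, q**2 - 2/5*q - 3/5}.

Buchberger on the second generating set:
h_1 = 3*p*q - 9*p - 15*q**2 - 4*q + 21, LT = p*q.
h_2 = -5*p*q + 25*q**2 - 5*q - 15, LT = p*q.

S(h_1,h_2): lcm = p*q. S = -3*p - 7/3*q + 4.
  reduce S modulo (h_1, h_2):
  remainder -3*p - 7/3*q + 4 ≠ 0; add k_3 = -3*p - 7/3*q + 4 to the basis.

S(h_1,k_3): lcm = p*q. S = -3*p - 52/9*q**2 + 7.
  reduce S modulo (h_1, h_2, k_3):
  remainder -52/9*q**2 + 7/3*q + 3 ≠ 0; add k_4 = -52/9*q**2 + 7/3*q + 3 to the basis.

The other S-polynomials (S(h_2,k_3), S(h_1,k_4), S(h_2,k_4), S(k_3,k_4)) all reduce to 0 modulo the current basis, so we have a Gröbner basis.
Inter-reduce: drop elements whose leading term is divisible by another's, tail-reduce, and make monic.
Reduced Gröbner basis: {p + 7/9*q - 4/3, q**2 - 21/52*q - 27/52}.

Since the reduced bases disagree, the two ideals are not the same.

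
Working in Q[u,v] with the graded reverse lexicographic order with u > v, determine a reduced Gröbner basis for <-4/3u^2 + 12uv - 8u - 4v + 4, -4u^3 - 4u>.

This is the nonlinear analogue of row-reducing a linear system.

f_1 = -4/3u^2 + 12uv - 8u - 4v + 4, LT = u^2.
f_2 = -4u^3 - 4u, LT = u^3.

S(f_1,f_2): lcm = u^3. S = -9u^2v + 6u^2 + 3uv - 4u.
  reduce S modulo (f_1, f_2):
  remainder -81uv^2 + 111uv + 27v^2 - 40u - 45v + 18 ≠ 0; add g_3 = -81uv^2 + 111uv + 27v^2 - 40u - 45v + 18 to the basis.

S(f_1,g_3): lcm = u^2v^2. S = -9uv^3 + 37/27u^2v + 19/3uv^2 + 3v^3 - 40/81u^2 - 5/9uv - 3v^2 + 2/9u.
  reduce S modulo (f_1, f_2, g_3):
  remainder -8/81uv + 14/243u + 2/27v - 2/27 ≠ 0; add g_4 = -8/81uv + 14/243u + 2/27v - 2/27 to the basis.

S(f_2,g_3): lcm = u^3v^2. S = 37/27u^3v + 1/3u^2v^2 - 40/81u^3 - 5/9u^2v + uv^2 + 2/9u^2.
  reduce S modulo (f_1, f_2, g_3, g_4):
  remainder 10/27v^2 + 5/162u - 113/162v + 53/162 ≠ 0; add g_5 = 10/27v^2 + 5/162u - 113/162v + 53/162 to the basis.

The other S-polynomials (S(f_1,g_4), S(f_2,g_4), S(g_3,g_4), S(f_1,g_5), S(f_2,g_5), S(g_3,g_5), S(g_4,g_5)) all reduce to 0 modulo the current basis, so we have a Gröbner basis.
Inter-reduce: drop elements whose leading term is divisible by another's, tail-reduce, and make monic.

G = {u^2 + 3/4u - 15/4v + 15/4, uv - 7/12u - 3/4v + 3/4, v^2 + 1/12u - 113/60v + 53/60}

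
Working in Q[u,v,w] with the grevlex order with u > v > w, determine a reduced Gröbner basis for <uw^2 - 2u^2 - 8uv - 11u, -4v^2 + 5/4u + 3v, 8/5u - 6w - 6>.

G = {w^3 - 8vw - 13/2w^2 - 8v - 26w - 37/2, v^2 - 3/4v - 75/64w - 75/64, u - 15/4w - 15/4}

f_1 = uw^2 - 2u^2 - 8uv - 11u, LT = uw^2.
f_2 = -4v^2 + 5/4u + 3v, LT = v^2.
f_3 = 8/5u - 6w - 6, LT = u.

S(f_1,f_2): leading monomials are coprime, so the S-polynomial reduces to 0 (Buchberger's first criterion).
S(f_1,f_3): lcm = uw^2. S = 15/4w^3 - 2u^2 - 8uv + 15/4w^2 - 11u.
  leading term w^3: no divisor's leading term divides it; move 15/4w^3 to the remainder.
  leading term u^2: subtract (-5/4u)·f_3 from -2u^2 - 8uv + 15/4w^2 - 11u → -8uv - 15/2uw + 15/4w^2 - 37/2u
  leading term uv: subtract (-5v)·f_3 from -8uv - 15/2uw + 15/4w^2 - 37/2u → -15/2uw - 30vw + 15/4w^2 - 37/2u - 30v
  leading term uw: subtract (-75/16w)·f_3 from -15/2uw - 30vw + 15/4w^2 - 37/2u - 30v → -30vw - 195/8w^2 - 37/2u - 30v - 225/8w
  leading term vw: no divisor's leading term divides it; move -30vw to the remainder.
  leading term w^2: no divisor's leading term divides it; move -195/8w^2 to the remainder.
  leading term u: subtract (-185/16)·f_3 from -37/2u - 30v - 225/8w → -30v - 195/2w - 555/8
  leading term v: no divisor's leading term divides it; move -30v to the remainder.
  leading term w: no divisor's leading term divides it; move -195/2w to the remainder.
  leading term 1: no divisor's leading term divides it; move -555/8 to the remainder.
  remainder 15/4w^3 - 30vw - 195/8w^2 - 30v - 195/2w - 555/8 ≠ 0; add g_4 = 15/4w^3 - 30vw - 195/8w^2 - 30v - 195/2w - 555/8 to the basis.

S(f_2,f_3): leading monomials are coprime, so the S-polynomial reduces to 0 (Buchberger's first criterion).
S(f_1,g_4): lcm = uw^3. S = -2u^2w + 13/2uw^2 + 8uv + 15uw + 37/2u.
  leading term u^2w: subtract (-5/4uw)·f_3 from -2u^2w + 13/2uw^2 + 8uv + 15uw + 37/2u → -uw^2 + 8uv + 15/2uw + 37/2u
  leading term uw^2: subtract (-1)·f_1 from -uw^2 + 8uv + 15/2uw + 37/2u → -2u^2 + 15/2uw + 15/2u
  leading term u^2: subtract (-5/4u)·f_3 from -2u^2 + 15/2uw + 15/2u → 0
  remainder 0.

S(f_2,g_4): leading monomials are coprime, so the S-polynomial reduces to 0 (Buchberger's first criterion).
S(f_3,g_4): leading monomials are coprime, so the S-polynomial reduces to 0 (Buchberger's first criterion).
Every S-polynomial of the final basis reduces to 0, so we have a Gröbner basis.
Inter-reduce: drop elements whose leading term is divisible by another's, tail-reduce, and make monic.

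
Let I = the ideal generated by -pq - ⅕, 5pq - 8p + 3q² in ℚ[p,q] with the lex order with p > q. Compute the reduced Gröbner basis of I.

G = {p - ⅜q² + ⅛, q³ - ⅓q + 8/15}

Buchberger's algorithm terminates because the ascending chain of leading-term ideals stabilizes.

f_1 = -pq - ⅕, LT = pq.
f_2 = 5pq - 8p + 3q², LT = pq.

S(f_1,f_2): lcm = pq. S = 8/5p - ⅗q² + ⅕.
  reduce S modulo (f_1, f_2):
  remainder 8/5p - ⅗q² + ⅕ ≠ 0; add g_3 = 8/5p - ⅗q² + ⅕ to the basis.

S(f_1,g_3): lcm = pq. S = ⅜q³ - ⅛q + ⅕.
  reduce S modulo (f_1, f_2, g_3):
  remainder ⅜q³ - ⅛q + ⅕ ≠ 0; add g_4 = ⅜q³ - ⅛q + ⅕ to the basis.

The other S-polynomials (S(f_2,g_3), S(f_1,g_4), S(f_2,g_4), S(g_3,g_4)) all reduce to 0 modulo the current basis, so we have a Gröbner basis.
Inter-reduce: drop elements whose leading term is divisible by another's, tail-reduce, and make monic.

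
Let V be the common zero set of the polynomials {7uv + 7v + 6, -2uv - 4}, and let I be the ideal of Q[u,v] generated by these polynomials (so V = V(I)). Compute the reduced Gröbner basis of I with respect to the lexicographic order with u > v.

G = {u + 7/4, v - 8/7}

f_1 = 7uv + 7v + 6, LT = uv.
f_2 = -2uv - 4, LT = uv.

S(f_1,f_2): lcm = uv. S = v - 8/7.
  reduce S modulo (f_1, f_2):
  remainder v - 8/7 ≠ 0; add g_3 = v - 8/7 to the basis.

S(f_1,g_3): lcm = uv. S = 8/7u + v + 6/7.
  reduce S modulo (f_1, f_2, g_3):
  remainder 8/7u + 2 ≠ 0; add g_4 = 8/7u + 2 to the basis.

The other S-polynomials (S(f_2,g_3), S(f_1,g_4), S(f_2,g_4), S(g_3,g_4)) all reduce to 0 modulo the current basis, so we have a Gröbner basis.
Inter-reduce: drop elements whose leading term is divisible by another's, tail-reduce, and make monic.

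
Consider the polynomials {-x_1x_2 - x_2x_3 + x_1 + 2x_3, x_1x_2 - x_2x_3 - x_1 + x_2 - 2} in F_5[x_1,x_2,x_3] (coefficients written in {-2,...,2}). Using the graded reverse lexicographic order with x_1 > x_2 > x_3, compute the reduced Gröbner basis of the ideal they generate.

G = {x_1x_2 - x_1 - 2x_2 - x_3 - 1, x_2x_3 + 2x_2 - x_3 + 1, x_3^2 - 2x_1}

f_1 = -x_1x_2 - x_2x_3 + x_1 + 2x_3, LT = x_1x_2.
f_2 = x_1x_2 - x_2x_3 - x_1 + x_2 - 2, LT = x_1x_2.

S(f_1,f_2): lcm = x_1x_2. S = 2x_2x_3 - x_2 - 2x_3 + 2.
  leading term x_2x_3: no divisor's leading term divides it; move 2x_2x_3 to the remainder.
  leading term x_2: no divisor's leading term divides it; move -x_2 to the remainder.
  leading term x_3: no divisor's leading term divides it; move -2x_3 to the remainder.
  leading term 1: no divisor's leading term divides it; move 2 to the remainder.
  remainder 2x_2x_3 - x_2 - 2x_3 + 2 ≠ 0; add g_3 = 2x_2x_3 - x_2 - 2x_3 + 2 to the basis.

S(f_1,g_3): lcm = x_1x_2x_3. S = x_2x_3^2 - 2x_1x_2 - 2x_3^2 - x_1.
  leading term x_2x_3^2: subtract (-2x_3)·g_3 from x_2x_3^2 - 2x_1x_2 - 2x_3^2 - x_1 → -2x_1x_2 - 2x_2x_3 - x_3^2 - x_1 - x_3
  leading term x_1x_2: subtract (2)·f_1 from -2x_1x_2 - 2x_2x_3 - x_3^2 - x_1 - x_3 → -x_3^2 + 2x_1
  leading term x_3^2: no divisor's leading term divides it; move -x_3^2 to the remainder.
  leading term x_1: no divisor's leading term divides it; move 2x_1 to the remainder.
  remainder -x_3^2 + 2x_1 ≠ 0; add g_4 = -x_3^2 + 2x_1 to the basis.

S(f_2,g_3): lcm = x_1x_2x_3. S = -x_2x_3^2 - 2x_1x_2 + x_2x_3 - x_1 - 2x_3.
  leading term x_2x_3^2: subtract (2x_3)·g_3 from -x_2x_3^2 - 2x_1x_2 + x_2x_3 - x_1 - 2x_3 → -2x_1x_2 - 2x_2x_3 - x_3^2 - x_1 - x_3
  leading term x_1x_2: subtract (2)·f_1 from -2x_1x_2 - 2x_2x_3 - x_3^2 - x_1 - x_3 → -x_3^2 + 2x_1
  leading term x_3^2: subtract (1)·g_4 from -x_3^2 + 2x_1 → 0
  remainder 0.

S(f_1,g_4): leading monomials are coprime, so the S-polynomial reduces to 0 (Buchberger's first criterion).
S(f_2,g_4): leading monomials are coprime, so the S-polynomial reduces to 0 (Buchberger's first criterion).
S(g_3,g_4): lcm = x_2x_3^2. S = 2x_1x_2 + 2x_2x_3 - x_3^2 + x_3.
  leading term x_1x_2: subtract (-2)·f_1 from 2x_1x_2 + 2x_2x_3 - x_3^2 + x_3 → -x_3^2 + 2x_1
  leading term x_3^2: subtract (1)·g_4 from -x_3^2 + 2x_1 → 0
  remainder 0.

Every S-polynomial of the final basis reduces to 0, so we have a Gröbner basis.
Inter-reduce: drop elements whose leading term is divisible by another's, tail-reduce, and make monic.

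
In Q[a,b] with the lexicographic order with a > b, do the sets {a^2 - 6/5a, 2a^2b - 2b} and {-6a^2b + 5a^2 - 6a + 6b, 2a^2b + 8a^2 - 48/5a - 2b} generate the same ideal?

Two ideals are equal iff their reduced Gröbner bases coincide (the reduced basis is unique for a fixed ordering).
Buchberger on the first generating set:
f_1 = a^2 - 6/5a, LT = a^2.
f_2 = 2a^2b - 2b, LT = a^2b.

S(f_1,f_2): lcm = a^2b. S = -6/5ab + b.
  leading term ab: no divisor's leading term divides it; move -6/5ab to the remainder.
  leading term b: no divisor's leading term divides it; move b to the remainder.
  remainder -6/5ab + b ≠ 0; add g_3 = -6/5ab + b to the basis.

S(f_1,g_3): lcm = a^2b. S = -11/30ab.
  leading term ab: subtract (11/36)·g_3 from -11/30ab → -11/36b
  leading term b: no divisor's leading term divides it; move -11/36b to the remainder.
  remainder -11/36b ≠ 0; add g_4 = -11/36b to the basis.

S(f_2,g_3): lcm = a^2b. S = 5/6ab - b.
  leading term ab: subtract (-25/36)·g_3 from 5/6ab - b → -11/36b
  leading term b: subtract (1)·g_4 from -11/36b → 0
  remainder 0.

S(f_1,g_4): leading monomials are coprime, so the S-polynomial reduces to 0 (Buchberger's first criterion).
S(f_2,g_4): lcm = a^2b. S = -b.
  leading term b: subtract (36/11)·g_4 from -b → 0
  remainder 0.

S(g_3,g_4): lcm = ab. S = -5/6b.
  leading term b: subtract (30/11)·g_4 from -5/6b → 0
  remainder 0.

Every S-polynomial of the final basis reduces to 0, so we have a Gröbner basis.
Inter-reduce: drop elements whose leading term is divisible by another's, tail-reduce, and make monic.
Reduced Gröbner basis: {a^2 - 6/5a, b}.

Buchberger on the second generating set:
h_1 = -6a^2b + 5a^2 - 6a + 6b, LT = a^2b.
h_2 = 2a^2b + 8a^2 - 48/5a - 2b, LT = a^2b.

S(h_1,h_2): lcm = a^2b. S = -29/6a^2 + 29/5a.
  leading term a^2: no divisor's leading term divides it; move -29/6a^2 to the remainder.
  leading term a: no divisor's leading term divides it; move 29/5a to the remainder.
  remainder -29/6a^2 + 29/5a ≠ 0; add k_3 = -29/6a^2 + 29/5a to the basis.

S(h_1,k_3): lcm = a^2b. S = -5/6a^2 + 6/5ab + a - b.
  leading term a^2: subtract (5/29)·k_3 from -5/6a^2 + 6/5ab + a - b → 6/5ab - b
  leading term ab: no divisor's leading term divides it; move 6/5ab to the remainder.
  leading term b: no divisor's leading term divides it; move -b to the remainder.
  remainder 6/5ab - b ≠ 0; add k_4 = 6/5ab - b to the basis.

S(h_2,k_3): lcm = a^2b. S = 4a^2 + 6/5ab - 24/5a - b.
  leading term a^2: subtract (-24/29)·k_3 from 4a^2 + 6/5ab - 24/5a - b → 6/5ab - b
  leading term ab: subtract (1)·k_4 from 6/5ab - b → 0
  remainder 0.

S(h_1,k_4): lcm = a^2b. S = -5/6a^2 + 5/6ab + a - b.
  leading term a^2: subtract (5/29)·k_3 from -5/6a^2 + 5/6ab + a - b → 5/6ab - b
  leading term ab: subtract (25/36)·k_4 from 5/6ab - b → -11/36b
  leading term b: no divisor's leading term divides it; move -11/36b to the remainder.
  remainder -11/36b ≠ 0; add k_5 = -11/36b to the basis.

S(h_2,k_4): lcm = a^2b. S = 4a^2 + 5/6ab - 24/5a - b.
  leading term a^2: subtract (-24/29)·k_3 from 4a^2 + 5/6ab - 24/5a - b → 5/6ab - b
  leading term ab: subtract (25/36)·k_4 from 5/6ab - b → -11/36b
  leading term b: subtract (1)·k_5 from -11/36b → 0
  remainder 0.

S(k_3,k_4): lcm = a^2b. S = -11/30ab.
  leading term ab: subtract (-11/36)·k_4 from -11/30ab → -11/36b
  leading term b: subtract (1)·k_5 from -11/36b → 0
  remainder 0.

S(h_1,k_5): lcm = a^2b. S = -5/6a^2 + a - b.
  leading term a^2: subtract (5/29)·k_3 from -5/6a^2 + a - b → -b
  leading term b: subtract (36/11)·k_5 from -b → 0
  remainder 0.

S(h_2,k_5): lcm = a^2b. S = 4a^2 - 24/5a - b.
  leading term a^2: subtract (-24/29)·k_3 from 4a^2 - 24/5a - b → -b
  leading term b: subtract (36/11)·k_5 from -b → 0
  remainder 0.

S(k_3,k_5): leading monomials are coprime, so the S-polynomial reduces to 0 (Buchberger's first criterion).
S(k_4,k_5): lcm = ab. S = -5/6b.
  leading term b: subtract (30/11)·k_5 from -5/6b → 0
  remainder 0.

Every S-polynomial of the final basis reduces to 0, so we have a Gröbner basis.
Inter-reduce: drop elements whose leading term is divisible by another's, tail-reduce, and make monic.
Reduced Gröbner basis: {a^2 - 6/5a, b}.

These coincide, so the ideals are equal.
The same test decides containment: I ⊆ J iff every generator of I reduces to 0 modulo a Gröbner basis of J.

Yes, the ideals are equal.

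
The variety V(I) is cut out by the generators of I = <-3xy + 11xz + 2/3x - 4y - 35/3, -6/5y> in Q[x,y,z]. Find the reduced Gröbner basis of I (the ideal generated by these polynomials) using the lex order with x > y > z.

The reduced Gröbner basis is the canonical form of the ideal for this ordering.

f_1 = -3xy + 11xz + 2/3x - 4y - 35/3, LT = xy.
f_2 = -6/5y, LT = y.

S(f_1,f_2): lcm = xy. S = -11/3xz - 2/9x + 4/3y + 35/9.
  leading term xz: no divisor's leading term divides it; move -11/3xz to the remainder.
  leading term x: no divisor's leading term divides it; move -2/9x to the remainder.
  leading term y: subtract (-10/9)·f_2 from 4/3y + 35/9 → 35/9
  leading term 1: no divisor's leading term divides it; move 35/9 to the remainder.
  remainder -11/3xz - 2/9x + 35/9 ≠ 0; add g_3 = -11/3xz - 2/9x + 35/9 to the basis.

The other S-polynomials (S(f_1,g_3), S(f_2,g_3)) all reduce to 0 modulo the current basis, so we have a Gröbner basis.
Inter-reduce: drop elements whose leading term is divisible by another's, tail-reduce, and make monic.

G = {xz + 2/33x - 35/33, y}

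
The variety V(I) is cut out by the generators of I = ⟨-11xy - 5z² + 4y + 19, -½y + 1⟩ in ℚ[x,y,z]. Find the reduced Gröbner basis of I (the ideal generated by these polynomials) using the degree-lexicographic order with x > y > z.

Buchberger's algorithm terminates because the ascending chain of leading-term ideals stabilizes.

f_1 = -11xy - 5z² + 4y + 19, LT = xy.
f_2 = -½y + 1, LT = y.

S(f_1,f_2): lcm = xy. S = 5/11z² + 2x - 4/11y - 19/11.
  reduce S modulo (f_1, f_2):
  remainder 5/11z² + 2x - 27/11 ≠ 0; add g_3 = 5/11z² + 2x - 27/11 to the basis.

The other S-polynomials (S(f_1,g_3), S(f_2,g_3)) all reduce to 0 modulo the current basis, so we have a Gröbner basis.
Inter-reduce: drop elements whose leading term is divisible by another's, tail-reduce, and make monic.

G = {z² + 22/5x - 27/5, y - 2}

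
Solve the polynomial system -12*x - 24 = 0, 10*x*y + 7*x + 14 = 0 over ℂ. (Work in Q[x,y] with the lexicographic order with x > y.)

Compute a lex Gröbner basis by Buchberger's algorithm.
f_1 = -12*x - 24, LT = x.
f_2 = 10*x*y + 7*x + 14, LT = x*y.

S(f_1,f_2): lcm = x*y. S = -7/10*x + 2*y - 7/5.
  leading term x: subtract (7/120)·f_1 from -7/10*x + 2*y - 7/5 → 2*y
  leading term y: no divisor's leading term divides it; move 2*y to the remainder.
  remainder 2*y ≠ 0; add h_3 = 2*y to the basis.

S(f_1,h_3): leading monomials are coprime, so the S-polynomial reduces to 0 (Buchberger's first criterion).
S(f_2,h_3): lcm = x*y. S = 7/10*x + 7/5.
  leading term x: subtract (-7/120)·f_1 from 7/10*x + 7/5 → 0
  remainder 0.

Every S-polynomial of the final basis reduces to 0, so we have a Gröbner basis.
Inter-reduce: drop elements whose leading term is divisible by another's, tail-reduce, and make monic.
Reduced Gröbner basis: {x + 2, y}.

A lex Gröbner basis eliminates variables successively. Here y depends only on y, with roots {0}; lifting each root through the earlier basis elements recovers the full solutions.
  y = 0: the earlier basis element becomes x + 2 = 0, giving x = -2 — point (-2, 0).
Zero-dimensionality of the ideal guarantees finitely many solutions over ℂ.

{(-2, 0)}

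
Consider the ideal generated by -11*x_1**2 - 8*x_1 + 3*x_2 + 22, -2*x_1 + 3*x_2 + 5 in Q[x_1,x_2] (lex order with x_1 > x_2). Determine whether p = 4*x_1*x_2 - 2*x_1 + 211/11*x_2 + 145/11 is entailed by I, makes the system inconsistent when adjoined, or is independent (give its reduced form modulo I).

First compute the reduced Gröbner basis of I by Buchberger's algorithm.
f_1 = -11*x_1**2 - 8*x_1 + 3*x_2 + 22, LT = x_1**2.
f_2 = -2*x_1 + 3*x_2 + 5, LT = x_1.

S(f_1,f_2): lcm = x_1**2. S = 3/2*x_1*x_2 + 71/22*x_1 - 3/11*x_2 - 2.
  leading term x_1*x_2: subtract (-3/4*x_2)·f_2 from 3/2*x_1*x_2 + 71/22*x_1 - 3/11*x_2 - 2 → 71/22*x_1 + 9/4*x_2**2 + 153/44*x_2 - 2
  leading term x_1: subtract (-71/44)·f_2 from 71/22*x_1 + 9/4*x_2**2 + 153/44*x_2 - 2 → 9/4*x_2**2 + 183/22*x_2 + 267/44
  leading term x_2**2: no divisor's leading term divides it; move 9/4*x_2**2 to the remainder.
  leading term x_2: no divisor's leading term divides it; move 183/22*x_2 to the remainder.
  leading term 1: no divisor's leading term divides it; move 267/44 to the remainder.
  remainder 9/4*x_2**2 + 183/22*x_2 + 267/44 ≠ 0; add h_3 = 9/4*x_2**2 + 183/22*x_2 + 267/44 to the basis.

The other S-polynomials (S(f_1,h_3), S(f_2,h_3)) all reduce to 0 modulo the current basis, so we have a Gröbner basis.
Inter-reduce: drop elements whose leading term is divisible by another's, tail-reduce, and make monic.
Reduced Gröbner basis: {x_1 - 3/2*x_2 - 5/2, x_2**2 + 122/33*x_2 + 89/33}.
Label its elements g_1 = x_1 - 3/2*x_2 - 5/2, g_2 = x_2**2 + 122/33*x_2 + 89/33.

Reduce p = 4*x_1*x_2 - 2*x_1 + 211/11*x_2 + 145/11 modulo G:
  leading term x_1*x_2: subtract (4*x_2)·g_1 from 4*x_1*x_2 - 2*x_1 + 211/11*x_2 + 145/11 → -2*x_1 + 6*x_2**2 + 321/11*x_2 + 145/11
  leading term x_1: subtract (-2)·g_1 from -2*x_1 + 6*x_2**2 + 321/11*x_2 + 145/11 → 6*x_2**2 + 288/11*x_2 + 90/11
  leading term x_2**2: subtract (6)·g_2 from 6*x_2**2 + 288/11*x_2 + 90/11 → 4*x_2 - 8
  leading term x_2: no divisor's leading term divides it; move 4*x_2 to the remainder.
  leading term 1: no divisor's leading term divides it; move -8 to the remainder.
  normal form = 4*x_2 - 8.
The normal form is nonzero, so p ∉ I. Since p minus its normal form lies in I, I + (p) = I + (r) where r = 4*x_2 - 8; decide whether this ideal is the whole ring.
Run Buchberger on G together with r (pairs among the g_i already reduce to 0 since G is a Gröbner basis):
g_1 = x_1 - 3/2*x_2 - 5/2, LT = x_1.
g_2 = x_2**2 + 122/33*x_2 + 89/33, LT = x_2**2.
r = 4*x_2 - 8, LT = x_2.

S(g_2,r): lcm = x_2**2. S = 188/33*x_2 + 89/33.
  leading term x_2: subtract (47/33)·r from 188/33*x_2 + 89/33 → 155/11
  leading term 1: no divisor's leading term divides it; move 155/11 to the remainder.
  remainder 155/11 ≠ 0; add m_4 = 155/11 to the basis.

The other S-polynomials (S(g_1,g_2), S(g_1,r), S(g_1,m_4), S(g_2,m_4), S(r,m_4)) all reduce to 0 modulo the current basis, so we have a Gröbner basis.
Inter-reduce: drop elements whose leading term is divisible by another's, tail-reduce, and make monic.
Reduced Gröbner basis: {1}.
The reduced Gröbner basis of I + (p) is {1}: the ideal is the whole ring, so the enlarged system has no common solution — adjoining p is inconsistent.

Adjoining 4*x_1*x_2 - 2*x_1 + 211/11*x_2 + 145/11 makes the ideal the whole ring: the system is inconsistent.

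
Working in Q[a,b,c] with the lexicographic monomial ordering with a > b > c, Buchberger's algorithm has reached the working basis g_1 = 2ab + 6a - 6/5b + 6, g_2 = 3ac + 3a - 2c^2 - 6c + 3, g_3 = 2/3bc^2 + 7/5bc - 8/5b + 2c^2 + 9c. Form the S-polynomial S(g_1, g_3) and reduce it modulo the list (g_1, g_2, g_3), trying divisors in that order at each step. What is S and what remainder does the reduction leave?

S(g_1, g_3) = -21/10abc + 12/5ab - 27/2ac - 3/5bc^2 + 3c^2; remainder on division = 0.

lcm(LM(g_1), LM(g_3)) = abc^2.
S = (lcm/LT(g_1))·g_1 − (lcm/LT(g_3))·g_3 = -21/10abc + 12/5ab - 27/2ac - 3/5bc^2 + 3c^2.
Reduce S modulo (g_1, g_2, g_3) in that order:
  leading term abc: subtract (-21/20c)·g_1 from -21/10abc + 12/5ab - 27/2ac - 3/5bc^2 + 3c^2 → 12/5ab - 36/5ac - 3/5bc^2 - 63/50bc + 3c^2 + 63/10c
  leading term ab: subtract (6/5)·g_1 from 12/5ab - 36/5ac - 3/5bc^2 - 63/50bc + 3c^2 + 63/10c → -36/5ac - 36/5a - 3/5bc^2 - 63/50bc + 36/25b + 3c^2 + 63/10c - 36/5
  leading term ac: subtract (-12/5)·g_2 from -36/5ac - 36/5a - 3/5bc^2 - 63/50bc + 36/25b + 3c^2 + 63/10c - 36/5 → -3/5bc^2 - 63/50bc + 36/25b - 9/5c^2 - 81/10c
  leading term bc^2: subtract (-9/10)·g_3 from -3/5bc^2 - 63/50bc + 36/25b - 9/5c^2 - 81/10c → 0
The remainder is 0, so this S-polynomial contributes no new basis element.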